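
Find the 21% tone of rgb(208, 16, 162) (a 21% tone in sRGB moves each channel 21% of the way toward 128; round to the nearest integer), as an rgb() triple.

Per channel, c → c + 0.21(128 − c):
  R: 208 − 16.8 = 191.2 → 191
  G: 16 + 23.52 = 39.52 → 40
  B: 162 + 0.21×(128−162) = 162 − 7.14 = 154.86 → 155

rgb(191, 40, 155)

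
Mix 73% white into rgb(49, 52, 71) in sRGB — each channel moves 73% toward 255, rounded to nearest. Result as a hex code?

#C7C8CD

A 73% tint moves each channel 73% toward 255:
  R: 49 + 0.73×(255−49) = 49 + 150.38 = 199.38 → 199
  G: 52 + 0.73×(255−52) = 52 + 148.19 = 200.19 → 200
  B: 71 + 0.73×(255−71) = 71 + 134.32 = 205.32 → 205
rgb(199, 200, 205) = #C7C8CD.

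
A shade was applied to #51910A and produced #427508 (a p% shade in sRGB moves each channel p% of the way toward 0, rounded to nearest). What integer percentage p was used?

#51910A is rgb(81, 145, 10); #427508 is rgb(66, 117, 8).
On the G channel (widest range): 117 ≈ 145 + (p/100)(0 − 145), so p ≈ 100×(117 − 145)/(0 − 145) = -2800/-145 = 19.31.
p = 19 reproduces all three channels after rounding.

19%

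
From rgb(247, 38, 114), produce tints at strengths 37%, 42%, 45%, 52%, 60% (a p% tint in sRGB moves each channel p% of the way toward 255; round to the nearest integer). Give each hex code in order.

#fa76a6, #fa81ad, #fb88b1, #fb97bb, #fca8c7

37%: (247 + 2.96 = 249.96→250, 38 + 80.29 = 118.29→118, 114 + 52.17 = 166.17→166) → #fa76a6
42%: (247 + 3.36 = 250.36→250, 38 + 91.14 = 129.14→129, 114 + 59.22 = 173.22→173) → #fa81ad
45%: (247 + 3.6 = 250.6→251, 38 + 97.65 = 135.65→136, 114 + 63.45 = 177.45→177) → #fb88b1
52%: (247 + 4.16 = 251.16→251, 38 + 112.84 = 150.84→151, 114 + 73.32 = 187.32→187) → #fb97bb
60%: (247 + 4.8 = 251.8→252, 38 + 130.2 = 168.2→168, 114 + 84.6 = 198.6→199) → #fca8c7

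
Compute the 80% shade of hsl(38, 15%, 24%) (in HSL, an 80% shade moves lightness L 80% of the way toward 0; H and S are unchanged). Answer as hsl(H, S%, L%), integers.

hsl(38, 15%, 5%)

L moves 80% from 24 toward 0: 24 − 19.2 = 4.8 → 5.
H and S are unchanged.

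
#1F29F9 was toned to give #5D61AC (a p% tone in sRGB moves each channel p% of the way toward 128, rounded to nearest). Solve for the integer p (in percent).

64%

#1F29F9 is rgb(31, 41, 249); #5D61AC is rgb(93, 97, 172).
On the B channel (widest range): 172 ≈ 249 + (p/100)(128 − 249), so p ≈ 100×(172 − 249)/(128 − 249) = -7700/-121 = 63.64.
p = 64 reproduces all three channels after rounding.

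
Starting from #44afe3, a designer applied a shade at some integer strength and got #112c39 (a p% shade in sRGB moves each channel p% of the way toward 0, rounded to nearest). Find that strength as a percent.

75%

#44afe3 is rgb(68, 175, 227); #112c39 is rgb(17, 44, 57).
On the B channel (widest range): 57 ≈ 227 + (p/100)(0 − 227), so p ≈ 100×(57 − 227)/(0 − 227) = -17000/-227 = 74.89.
p = 75 reproduces all three channels after rounding.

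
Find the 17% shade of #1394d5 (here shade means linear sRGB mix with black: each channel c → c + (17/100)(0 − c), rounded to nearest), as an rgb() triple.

#1394d5 is rgb(19, 148, 213).
A 17% shade moves each channel 17% toward 0:
  R: 19 + 0.17×(0−19) = 19 − 3.23 = 15.77 → 16
  G: 148 + 0.17×(0−148) = 148 − 25.16 = 122.84 → 123
  B: 213 + 0.17×(0−213) = 213 − 36.21 = 176.79 → 177

rgb(16, 123, 177)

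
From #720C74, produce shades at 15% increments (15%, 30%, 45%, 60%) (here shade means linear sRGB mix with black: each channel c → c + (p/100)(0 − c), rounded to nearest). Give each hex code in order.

#610A63, #500851, #3F0740, #2E052E

#720C74 is rgb(114, 12, 116).
15%: (114 − 17.1 = 96.9→97, 12 − 1.8 = 10.2→10, 116 − 17.4 = 98.6→99) → #610A63
30%: (114 − 34.2 = 79.8→80, 12 − 3.6 = 8.4→8, 116 − 34.8 = 81.2→81) → #500851
45%: (114 − 51.3 = 62.7→63, 12 − 5.4 = 6.6→7, 116 − 52.2 = 63.8→64) → #3F0740
60%: (114 − 68.4 = 45.6→46, 12 − 7.2 = 4.8→5, 116 − 69.6 = 46.4→46) → #2E052E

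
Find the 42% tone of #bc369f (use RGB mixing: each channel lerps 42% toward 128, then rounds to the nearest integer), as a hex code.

#a35592

#bc369f is rgb(188, 54, 159).
A 42% tone moves each channel 42% toward 128:
  R: 188 + 0.42×(128−188) = 188 − 25.2 = 162.8 → 163
  G: 54 + 31.08 = 85.08 → 85
  B: 159 + 0.42×(128−159) = 159 − 13.02 = 145.98 → 146
rgb(163, 85, 146) = #a35592.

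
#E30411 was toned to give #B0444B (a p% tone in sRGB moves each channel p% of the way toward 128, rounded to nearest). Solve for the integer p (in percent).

52%

#E30411 is rgb(227, 4, 17); #B0444B is rgb(176, 68, 75).
On the G channel (widest range): 68 ≈ 4 + (p/100)(128 − 4), so p ≈ 100×(68 − 4)/(128 − 4) = 6400/124 = 51.61.
p = 52 reproduces all three channels after rounding.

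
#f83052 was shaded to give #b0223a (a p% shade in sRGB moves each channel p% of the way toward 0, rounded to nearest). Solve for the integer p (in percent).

29%

#f83052 is rgb(248, 48, 82); #b0223a is rgb(176, 34, 58).
On the R channel (widest range): 176 ≈ 248 + (p/100)(0 − 248), so p ≈ 100×(176 − 248)/(0 − 248) = -7200/-248 = 29.03.
p = 29 reproduces all three channels after rounding.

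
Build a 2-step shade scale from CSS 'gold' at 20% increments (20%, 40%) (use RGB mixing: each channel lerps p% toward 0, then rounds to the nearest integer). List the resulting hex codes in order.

#CCAC00, #998100

CSS gold is rgb(255, 215, 0).
20%: (255 − 51 = 204→204, 215 − 43 = 172→172, 0→0) → #CCAC00
40%: (255 − 102 = 153→153, 215 − 86 = 129→129, 0→0) → #998100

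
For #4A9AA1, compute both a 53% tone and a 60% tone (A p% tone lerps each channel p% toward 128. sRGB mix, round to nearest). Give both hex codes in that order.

#678C90, #6A8A8D

#4A9AA1 is rgb(74, 154, 161).
53% tone:
  R: 74 + 28.62 = 102.62 → 103
  G: 154 + 0.53×(128−154) = 154 − 13.78 = 140.22 → 140
  B: 161 + 0.53×(128−161) = 161 − 17.49 = 143.51 → 144
  → #678C90
60% tone:
  R: 74 + 0.6×(128−74) = 74 + 32.4 = 106.4 → 106
  G: 154 + 0.6×(128−154) = 154 − 15.6 = 138.4 → 138
  B: 161 + 0.6×(128−161) = 161 − 19.8 = 141.2 → 141
  → #6A8A8D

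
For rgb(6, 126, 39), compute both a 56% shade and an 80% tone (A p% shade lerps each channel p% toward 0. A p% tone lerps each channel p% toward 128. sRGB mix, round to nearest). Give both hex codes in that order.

56% shade:
  R: 6 + 0.56×(0−6) = 6 − 3.36 = 2.64 → 3
  G: 126 + 0.56×(0−126) = 126 − 70.56 = 55.44 → 55
  B: 39 + 0.56×(0−39) = 39 − 21.84 = 17.16 → 17
  → #033711
80% tone:
  R: 6 + 0.8×(128−6) = 6 + 97.6 = 103.6 → 104
  G: 126 + 0.8×(128−126) = 126 + 1.6 = 127.6 → 128
  B: 39 + 71.2 = 110.2 → 110
  → #68806E

#033711, #68806E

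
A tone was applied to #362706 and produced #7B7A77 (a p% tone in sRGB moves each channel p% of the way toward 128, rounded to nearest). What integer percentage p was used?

#362706 is rgb(54, 39, 6); #7B7A77 is rgb(123, 122, 119).
On the B channel (widest range): 119 ≈ 6 + (p/100)(128 − 6), so p ≈ 100×(119 − 6)/(128 − 6) = 11300/122 = 92.62.
p = 93 reproduces all three channels after rounding.

93%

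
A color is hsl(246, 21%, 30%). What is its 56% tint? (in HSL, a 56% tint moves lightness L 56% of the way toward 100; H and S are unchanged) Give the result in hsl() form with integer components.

L moves 56% from 30 toward 100: 30 + 39.2 = 69.2 → 69.
H and S are unchanged.

hsl(246, 21%, 69%)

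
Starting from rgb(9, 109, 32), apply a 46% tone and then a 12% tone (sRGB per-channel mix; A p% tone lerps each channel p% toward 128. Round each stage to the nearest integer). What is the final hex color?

#487752

Lerp each channel 46% toward 128:
  R: 9 + 0.46×(128−9) = 9 + 54.74 = 63.74 → 64
  G: 109 + 0.46×(128−109) = 109 + 8.74 = 117.74 → 118
  B: 32 + 0.46×(128−32) = 32 + 44.16 = 76.16 → 76
After the tone: rgb(64, 118, 76) = #40764C.
Per channel, c → c + 0.12(128 − c):
  R: 64 + 0.12×(128−64) = 64 + 7.68 = 71.68 → 72
  G: 118 + 1.2 = 119.2 → 119
  B: 76 + 0.12×(128−76) = 76 + 6.24 = 82.24 → 82
rgb(72, 119, 82) = #487752.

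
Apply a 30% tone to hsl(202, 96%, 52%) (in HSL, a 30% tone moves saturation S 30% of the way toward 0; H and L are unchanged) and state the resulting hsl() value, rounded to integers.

S moves 30% from 96 toward 0: 96 − 28.8 = 67.2 → 67.
H and L are unchanged.

hsl(202, 67%, 52%)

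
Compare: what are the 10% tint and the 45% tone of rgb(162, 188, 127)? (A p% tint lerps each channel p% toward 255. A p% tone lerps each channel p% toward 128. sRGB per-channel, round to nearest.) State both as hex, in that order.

10% tint:
  R: 162 + 0.1×(255−162) = 162 + 9.3 = 171.3 → 171
  G: 188 + 0.1×(255−188) = 188 + 6.7 = 194.7 → 195
  B: 127 + 12.8 = 139.8 → 140
  → #ABC38C
45% tone:
  R: 162 − 15.3 = 146.7 → 147
  G: 188 + 0.45×(128−188) = 188 − 27 = 161 → 161
  B: 127 + 0.45×(128−127) = 127 + 0.45 = 127.45 → 127
  → #93A17F

#ABC38C, #93A17F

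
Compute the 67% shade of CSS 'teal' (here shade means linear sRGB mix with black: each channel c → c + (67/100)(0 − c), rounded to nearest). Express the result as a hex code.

#002A2A

CSS teal is rgb(0, 128, 128).
Per channel, c → c + 0.67(0 − c):
  R: 0 + 0 = 0 → 0
  G: 128 + 0.67×(0−128) = 128 − 85.76 = 42.24 → 42
  B: 128 + 0.67×(0−128) = 128 − 85.76 = 42.24 → 42
rgb(0, 42, 42) = #002A2A.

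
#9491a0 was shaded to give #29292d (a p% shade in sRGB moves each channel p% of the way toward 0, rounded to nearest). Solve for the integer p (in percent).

#9491a0 is rgb(148, 145, 160); #29292d is rgb(41, 41, 45).
On the B channel (widest range): 45 ≈ 160 + (p/100)(0 − 160), so p ≈ 100×(45 − 160)/(0 − 160) = -11500/-160 = 71.88.
p = 72 reproduces all three channels after rounding.

72%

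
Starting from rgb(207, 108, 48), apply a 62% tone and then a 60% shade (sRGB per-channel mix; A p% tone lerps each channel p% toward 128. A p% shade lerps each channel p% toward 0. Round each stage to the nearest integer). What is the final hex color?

A 62% tone moves each channel 62% toward 128:
  R: 207 + 0.62×(128−207) = 207 − 48.98 = 158.02 → 158
  G: 108 + 0.62×(128−108) = 108 + 12.4 = 120.4 → 120
  B: 48 + 0.62×(128−48) = 48 + 49.6 = 97.6 → 98
After the tone: rgb(158, 120, 98) = #9e7862.
Per channel, c → c + 0.6(0 − c):
  R: 158 − 94.8 = 63.2 → 63
  G: 120 + 0.6×(0−120) = 120 − 72 = 48 → 48
  B: 98 − 58.8 = 39.2 → 39
rgb(63, 48, 39) = #3f3027.

#3f3027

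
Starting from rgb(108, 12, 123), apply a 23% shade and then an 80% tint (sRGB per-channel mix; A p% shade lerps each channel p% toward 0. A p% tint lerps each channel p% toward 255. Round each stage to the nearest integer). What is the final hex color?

#DDCEDF

Lerp each channel 23% toward 0:
  R: 108 − 24.84 = 83.16 → 83
  G: 12 + 0.23×(0−12) = 12 − 2.76 = 9.24 → 9
  B: 123 + 0.23×(0−123) = 123 − 28.29 = 94.71 → 95
After the shade: rgb(83, 9, 95) = #53095F.
Lerp each channel 80% toward 255:
  R: 83 + 137.6 = 220.6 → 221
  G: 9 + 0.8×(255−9) = 9 + 196.8 = 205.8 → 206
  B: 95 + 0.8×(255−95) = 95 + 128 = 223 → 223
rgb(221, 206, 223) = #DDCEDF.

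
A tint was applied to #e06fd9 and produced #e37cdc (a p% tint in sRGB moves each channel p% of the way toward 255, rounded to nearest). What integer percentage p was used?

9%

#e06fd9 is rgb(224, 111, 217); #e37cdc is rgb(227, 124, 220).
On the G channel (widest range): 124 ≈ 111 + (p/100)(255 − 111), so p ≈ 100×(124 − 111)/(255 − 111) = 1300/144 = 9.03.
p = 9 reproduces all three channels after rounding.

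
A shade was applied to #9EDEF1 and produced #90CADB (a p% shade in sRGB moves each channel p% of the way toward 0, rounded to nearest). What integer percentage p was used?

9%

#9EDEF1 is rgb(158, 222, 241); #90CADB is rgb(144, 202, 219).
On the B channel (widest range): 219 ≈ 241 + (p/100)(0 − 241), so p ≈ 100×(219 − 241)/(0 − 241) = -2200/-241 = 9.13.
p = 9 reproduces all three channels after rounding.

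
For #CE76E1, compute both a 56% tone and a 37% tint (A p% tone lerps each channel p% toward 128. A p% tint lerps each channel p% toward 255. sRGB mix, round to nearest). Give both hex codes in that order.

#A27CAB, #E0A9EC

#CE76E1 is rgb(206, 118, 225).
56% tone:
  R: 206 − 43.68 = 162.32 → 162
  G: 118 + 5.6 = 123.6 → 124
  B: 225 + 0.56×(128−225) = 225 − 54.32 = 170.68 → 171
  → #A27CAB
37% tint:
  R: 206 + 0.37×(255−206) = 206 + 18.13 = 224.13 → 224
  G: 118 + 50.69 = 168.69 → 169
  B: 225 + 0.37×(255−225) = 225 + 11.1 = 236.1 → 236
  → #E0A9EC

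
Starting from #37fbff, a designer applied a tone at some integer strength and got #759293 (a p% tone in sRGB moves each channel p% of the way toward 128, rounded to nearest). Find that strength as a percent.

#37fbff is rgb(55, 251, 255); #759293 is rgb(117, 146, 147).
On the B channel (widest range): 147 ≈ 255 + (p/100)(128 − 255), so p ≈ 100×(147 − 255)/(128 − 255) = -10800/-127 = 85.04.
p = 85 reproduces all three channels after rounding.

85%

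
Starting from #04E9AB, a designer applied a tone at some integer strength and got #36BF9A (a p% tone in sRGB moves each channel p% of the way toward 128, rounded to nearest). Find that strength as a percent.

40%

#04E9AB is rgb(4, 233, 171); #36BF9A is rgb(54, 191, 154).
On the R channel (widest range): 54 ≈ 4 + (p/100)(128 − 4), so p ≈ 100×(54 − 4)/(128 − 4) = 5000/124 = 40.32.
p = 40 reproduces all three channels after rounding.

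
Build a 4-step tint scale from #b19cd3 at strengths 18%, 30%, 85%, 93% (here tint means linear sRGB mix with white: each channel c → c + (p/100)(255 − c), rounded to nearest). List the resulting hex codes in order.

#bfaedb, #c8bae0, #f3f0f8, #faf8fc

#b19cd3 is rgb(177, 156, 211).
18%: (177 + 14.04 = 191.04→191, 156 + 17.82 = 173.82→174, 211 + 7.92 = 218.92→219) → #bfaedb
30%: (177 + 23.4 = 200.4→200, 156 + 29.7 = 185.7→186, 211 + 13.2 = 224.2→224) → #c8bae0
85%: (177 + 66.3 = 243.3→243, 156 + 84.15 = 240.15→240, 211 + 37.4 = 248.4→248) → #f3f0f8
93%: (177 + 72.54 = 249.54→250, 156 + 92.07 = 248.07→248, 211 + 40.92 = 251.92→252) → #faf8fc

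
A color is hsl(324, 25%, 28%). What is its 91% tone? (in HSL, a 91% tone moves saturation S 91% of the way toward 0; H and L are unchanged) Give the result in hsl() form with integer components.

S moves 91% from 25 toward 0: 25 − 22.75 = 2.25 → 2.
H and L are unchanged.

hsl(324, 2%, 28%)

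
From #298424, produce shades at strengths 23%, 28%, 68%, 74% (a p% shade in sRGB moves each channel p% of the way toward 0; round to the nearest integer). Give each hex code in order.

#20661C, #1E5F1A, #0D2A0C, #0B2209

#298424 is rgb(41, 132, 36).
23%: (41 − 9.43 = 31.57→32, 132 − 30.36 = 101.64→102, 36 − 8.28 = 27.72→28) → #20661C
28%: (41 − 11.48 = 29.52→30, 132 − 36.96 = 95.04→95, 36 − 10.08 = 25.92→26) → #1E5F1A
68%: (41 − 27.88 = 13.12→13, 132 − 89.76 = 42.24→42, 36 − 24.48 = 11.52→12) → #0D2A0C
74%: (41 − 30.34 = 10.66→11, 132 − 97.68 = 34.32→34, 36 − 26.64 = 9.36→9) → #0B2209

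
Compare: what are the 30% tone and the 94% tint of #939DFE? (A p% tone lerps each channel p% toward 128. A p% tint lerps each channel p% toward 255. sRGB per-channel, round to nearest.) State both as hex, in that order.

#939DFE is rgb(147, 157, 254).
30% tone:
  R: 147 + 0.3×(128−147) = 147 − 5.7 = 141.3 → 141
  G: 157 − 8.7 = 148.3 → 148
  B: 254 − 37.8 = 216.2 → 216
  → #8D94D8
94% tint:
  R: 147 + 101.52 = 248.52 → 249
  G: 157 + 0.94×(255−157) = 157 + 92.12 = 249.12 → 249
  B: 254 + 0.94×(255−254) = 254 + 0.94 = 254.94 → 255
  → #F9F9FF

#8D94D8, #F9F9FF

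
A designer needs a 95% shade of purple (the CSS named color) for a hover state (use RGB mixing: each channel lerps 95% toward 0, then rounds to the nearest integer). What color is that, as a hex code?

CSS purple is rgb(128, 0, 128).
A 95% shade moves each channel 95% toward 0:
  R: 128 − 121.6 = 6.4 → 6
  G: 0 + 0.95×(0−0) = 0 + 0 = 0 → 0
  B: 128 + 0.95×(0−128) = 128 − 121.6 = 6.4 → 6
rgb(6, 0, 6) = #060006.

#060006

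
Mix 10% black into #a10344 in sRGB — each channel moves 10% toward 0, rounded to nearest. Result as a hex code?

#91033d

#a10344 is rgb(161, 3, 68).
A 10% shade moves each channel 10% toward 0:
  R: 161 + 0.1×(0−161) = 161 − 16.1 = 144.9 → 145
  G: 3 + 0.1×(0−3) = 3 − 0.3 = 2.7 → 3
  B: 68 + 0.1×(0−68) = 68 − 6.8 = 61.2 → 61
rgb(145, 3, 61) = #91033d.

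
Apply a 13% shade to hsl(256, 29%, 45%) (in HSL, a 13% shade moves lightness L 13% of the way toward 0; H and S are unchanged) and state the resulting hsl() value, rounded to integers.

hsl(256, 29%, 39%)

L moves 13% from 45 toward 0: 45 − 5.85 = 39.15 → 39.
H and S are unchanged.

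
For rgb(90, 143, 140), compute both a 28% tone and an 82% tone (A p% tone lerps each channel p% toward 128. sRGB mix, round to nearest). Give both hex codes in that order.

#658B89, #798382

28% tone:
  R: 90 + 0.28×(128−90) = 90 + 10.64 = 100.64 → 101
  G: 143 + 0.28×(128−143) = 143 − 4.2 = 138.8 → 139
  B: 140 − 3.36 = 136.64 → 137
  → #658B89
82% tone:
  R: 90 + 0.82×(128−90) = 90 + 31.16 = 121.16 → 121
  G: 143 + 0.82×(128−143) = 143 − 12.3 = 130.7 → 131
  B: 140 − 9.84 = 130.16 → 130
  → #798382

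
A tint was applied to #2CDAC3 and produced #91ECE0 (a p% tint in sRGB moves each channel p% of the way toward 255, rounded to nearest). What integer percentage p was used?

#2CDAC3 is rgb(44, 218, 195); #91ECE0 is rgb(145, 236, 224).
On the R channel (widest range): 145 ≈ 44 + (p/100)(255 − 44), so p ≈ 100×(145 − 44)/(255 − 44) = 10100/211 = 47.87.
p = 48 reproduces all three channels after rounding.

48%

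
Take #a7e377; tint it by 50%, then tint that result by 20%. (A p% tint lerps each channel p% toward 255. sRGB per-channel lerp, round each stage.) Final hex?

#dcf4c9

#a7e377 is rgb(167, 227, 119).
Lerp each channel 50% toward 255:
  R: 167 + 44 = 211 → 211
  G: 227 + 0.5×(255−227) = 227 + 14 = 241 → 241
  B: 119 + 68 = 187 → 187
After the tint: rgb(211, 241, 187) = #d3f1bb.
Lerp each channel 20% toward 255:
  R: 211 + 0.2×(255−211) = 211 + 8.8 = 219.8 → 220
  G: 241 + 0.2×(255−241) = 241 + 2.8 = 243.8 → 244
  B: 187 + 0.2×(255−187) = 187 + 13.6 = 200.6 → 201
rgb(220, 244, 201) = #dcf4c9.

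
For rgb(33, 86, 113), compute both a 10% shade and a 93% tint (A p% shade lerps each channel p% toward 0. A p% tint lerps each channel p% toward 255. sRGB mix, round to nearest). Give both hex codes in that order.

#1E4D66, #EFF3F5

10% shade:
  R: 33 + 0.1×(0−33) = 33 − 3.3 = 29.7 → 30
  G: 86 + 0.1×(0−86) = 86 − 8.6 = 77.4 → 77
  B: 113 + 0.1×(0−113) = 113 − 11.3 = 101.7 → 102
  → #1E4D66
93% tint:
  R: 33 + 206.46 = 239.46 → 239
  G: 86 + 0.93×(255−86) = 86 + 157.17 = 243.17 → 243
  B: 113 + 132.06 = 245.06 → 245
  → #EFF3F5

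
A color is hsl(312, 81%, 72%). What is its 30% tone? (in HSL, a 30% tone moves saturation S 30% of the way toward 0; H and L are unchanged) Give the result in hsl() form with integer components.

hsl(312, 57%, 72%)

S moves 30% from 81 toward 0: 81 − 24.3 = 56.7 → 57.
H and L are unchanged.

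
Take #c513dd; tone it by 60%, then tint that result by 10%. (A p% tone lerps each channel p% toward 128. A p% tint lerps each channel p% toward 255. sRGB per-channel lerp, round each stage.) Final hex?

#c513dd is rgb(197, 19, 221).
Lerp each channel 60% toward 128:
  R: 197 − 41.4 = 155.6 → 156
  G: 19 + 65.4 = 84.4 → 84
  B: 221 + 0.6×(128−221) = 221 − 55.8 = 165.2 → 165
After the tone: rgb(156, 84, 165) = #9c54a5.
Per channel, c → c + 0.1(255 − c):
  R: 156 + 0.1×(255−156) = 156 + 9.9 = 165.9 → 166
  G: 84 + 17.1 = 101.1 → 101
  B: 165 + 0.1×(255−165) = 165 + 9 = 174 → 174
rgb(166, 101, 174) = #a665ae.

#a665ae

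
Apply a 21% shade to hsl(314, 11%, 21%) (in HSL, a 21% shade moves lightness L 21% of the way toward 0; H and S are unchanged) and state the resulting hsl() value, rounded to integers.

hsl(314, 11%, 17%)

L moves 21% from 21 toward 0: 21 − 4.41 = 16.59 → 17.
H and S are unchanged.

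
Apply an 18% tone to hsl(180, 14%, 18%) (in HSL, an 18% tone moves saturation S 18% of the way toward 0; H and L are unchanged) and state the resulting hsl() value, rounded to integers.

S moves 18% from 14 toward 0: 14 − 2.52 = 11.48 → 11.
H and L are unchanged.

hsl(180, 11%, 18%)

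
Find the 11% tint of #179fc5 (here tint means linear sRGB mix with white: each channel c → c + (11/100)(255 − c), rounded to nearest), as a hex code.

#179fc5 is rgb(23, 159, 197).
Per channel, c → c + 0.11(255 − c):
  R: 23 + 25.52 = 48.52 → 49
  G: 159 + 0.11×(255−159) = 159 + 10.56 = 169.56 → 170
  B: 197 + 6.38 = 203.38 → 203
rgb(49, 170, 203) = #31aacb.

#31aacb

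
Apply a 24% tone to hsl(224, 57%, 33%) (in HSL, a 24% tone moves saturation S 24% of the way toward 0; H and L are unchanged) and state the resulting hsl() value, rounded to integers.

hsl(224, 43%, 33%)

S moves 24% from 57 toward 0: 57 − 13.68 = 43.32 → 43.
H and L are unchanged.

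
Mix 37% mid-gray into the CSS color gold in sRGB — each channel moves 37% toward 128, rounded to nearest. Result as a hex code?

#d0b72f

CSS gold is rgb(255, 215, 0).
A 37% tone moves each channel 37% toward 128:
  R: 255 − 46.99 = 208.01 → 208
  G: 215 + 0.37×(128−215) = 215 − 32.19 = 182.81 → 183
  B: 0 + 47.36 = 47.36 → 47
rgb(208, 183, 47) = #d0b72f.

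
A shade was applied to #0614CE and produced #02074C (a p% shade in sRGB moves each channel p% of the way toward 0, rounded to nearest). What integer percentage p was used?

#0614CE is rgb(6, 20, 206); #02074C is rgb(2, 7, 76).
On the B channel (widest range): 76 ≈ 206 + (p/100)(0 − 206), so p ≈ 100×(76 − 206)/(0 − 206) = -13000/-206 = 63.11.
p = 63 reproduces all three channels after rounding.

63%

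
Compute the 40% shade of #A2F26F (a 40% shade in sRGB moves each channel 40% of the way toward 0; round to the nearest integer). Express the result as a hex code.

#619143

#A2F26F is rgb(162, 242, 111).
A 40% shade moves each channel 40% toward 0:
  R: 162 + 0.4×(0−162) = 162 − 64.8 = 97.2 → 97
  G: 242 + 0.4×(0−242) = 242 − 96.8 = 145.2 → 145
  B: 111 + 0.4×(0−111) = 111 − 44.4 = 66.6 → 67
rgb(97, 145, 67) = #619143.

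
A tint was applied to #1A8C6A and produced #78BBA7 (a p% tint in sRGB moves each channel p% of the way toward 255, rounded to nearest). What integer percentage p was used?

41%

#1A8C6A is rgb(26, 140, 106); #78BBA7 is rgb(120, 187, 167).
On the R channel (widest range): 120 ≈ 26 + (p/100)(255 − 26), so p ≈ 100×(120 − 26)/(255 − 26) = 9400/229 = 41.05.
p = 41 reproduces all three channels after rounding.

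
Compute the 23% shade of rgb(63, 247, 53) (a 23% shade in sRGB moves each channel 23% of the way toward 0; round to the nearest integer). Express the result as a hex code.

Per channel, c → c + 0.23(0 − c):
  R: 63 + 0.23×(0−63) = 63 − 14.49 = 48.51 → 49
  G: 247 − 56.81 = 190.19 → 190
  B: 53 − 12.19 = 40.81 → 41
rgb(49, 190, 41) = #31BE29.

#31BE29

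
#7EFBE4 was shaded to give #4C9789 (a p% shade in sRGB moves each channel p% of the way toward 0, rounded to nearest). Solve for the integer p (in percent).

#7EFBE4 is rgb(126, 251, 228); #4C9789 is rgb(76, 151, 137).
On the G channel (widest range): 151 ≈ 251 + (p/100)(0 − 251), so p ≈ 100×(151 − 251)/(0 − 251) = -10000/-251 = 39.84.
p = 40 reproduces all three channels after rounding.

40%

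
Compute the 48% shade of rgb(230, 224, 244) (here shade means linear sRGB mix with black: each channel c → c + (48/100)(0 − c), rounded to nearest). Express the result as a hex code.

A 48% shade moves each channel 48% toward 0:
  R: 230 − 110.4 = 119.6 → 120
  G: 224 + 0.48×(0−224) = 224 − 107.52 = 116.48 → 116
  B: 244 + 0.48×(0−244) = 244 − 117.12 = 126.88 → 127
rgb(120, 116, 127) = #78747f.

#78747f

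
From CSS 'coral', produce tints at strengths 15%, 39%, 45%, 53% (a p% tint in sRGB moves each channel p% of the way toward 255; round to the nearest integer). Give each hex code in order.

CSS coral is rgb(255, 127, 80).
15%: (255→255, 127 + 19.2 = 146.2→146, 80 + 26.25 = 106.25→106) → #ff926a
39%: (255→255, 127 + 49.92 = 176.92→177, 80 + 68.25 = 148.25→148) → #ffb194
45%: (255→255, 127 + 57.6 = 184.6→185, 80 + 78.75 = 158.75→159) → #ffb99f
53%: (255→255, 127 + 67.84 = 194.84→195, 80 + 92.75 = 172.75→173) → #ffc3ad

#ff926a, #ffb194, #ffb99f, #ffc3ad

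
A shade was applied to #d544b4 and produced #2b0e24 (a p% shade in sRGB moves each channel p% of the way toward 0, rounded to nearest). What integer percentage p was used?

80%

#d544b4 is rgb(213, 68, 180); #2b0e24 is rgb(43, 14, 36).
On the R channel (widest range): 43 ≈ 213 + (p/100)(0 − 213), so p ≈ 100×(43 − 213)/(0 − 213) = -17000/-213 = 79.81.
p = 80 reproduces all three channels after rounding.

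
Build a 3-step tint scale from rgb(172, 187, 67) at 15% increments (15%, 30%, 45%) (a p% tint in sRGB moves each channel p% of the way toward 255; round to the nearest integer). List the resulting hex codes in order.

15%: (172 + 12.45 = 184.45→184, 187 + 10.2 = 197.2→197, 67 + 28.2 = 95.2→95) → #B8C55F
30%: (172 + 24.9 = 196.9→197, 187 + 20.4 = 207.4→207, 67 + 56.4 = 123.4→123) → #C5CF7B
45%: (172 + 37.35 = 209.35→209, 187 + 30.6 = 217.6→218, 67 + 84.6 = 151.6→152) → #D1DA98

#B8C55F, #C5CF7B, #D1DA98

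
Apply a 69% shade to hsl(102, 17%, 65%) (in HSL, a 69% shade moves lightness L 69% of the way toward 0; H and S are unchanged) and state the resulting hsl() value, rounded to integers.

L moves 69% from 65 toward 0: 65 − 44.85 = 20.15 → 20.
H and S are unchanged.

hsl(102, 17%, 20%)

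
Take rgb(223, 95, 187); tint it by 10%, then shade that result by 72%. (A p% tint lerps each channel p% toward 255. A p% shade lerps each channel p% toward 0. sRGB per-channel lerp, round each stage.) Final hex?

#3F1F36

Lerp each channel 10% toward 255:
  R: 223 + 3.2 = 226.2 → 226
  G: 95 + 0.1×(255−95) = 95 + 16 = 111 → 111
  B: 187 + 0.1×(255−187) = 187 + 6.8 = 193.8 → 194
After the tint: rgb(226, 111, 194) = #E26FC2.
Lerp each channel 72% toward 0:
  R: 226 − 162.72 = 63.28 → 63
  G: 111 + 0.72×(0−111) = 111 − 79.92 = 31.08 → 31
  B: 194 + 0.72×(0−194) = 194 − 139.68 = 54.32 → 54
rgb(63, 31, 54) = #3F1F36.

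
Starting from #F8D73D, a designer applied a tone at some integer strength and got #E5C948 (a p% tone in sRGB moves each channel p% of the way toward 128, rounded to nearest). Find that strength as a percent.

16%

#F8D73D is rgb(248, 215, 61); #E5C948 is rgb(229, 201, 72).
On the R channel (widest range): 229 ≈ 248 + (p/100)(128 − 248), so p ≈ 100×(229 − 248)/(128 − 248) = -1900/-120 = 15.83.
p = 16 reproduces all three channels after rounding.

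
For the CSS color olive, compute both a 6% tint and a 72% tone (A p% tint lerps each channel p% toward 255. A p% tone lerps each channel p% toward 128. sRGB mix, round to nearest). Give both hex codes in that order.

CSS olive is rgb(128, 128, 0).
6% tint:
  R: 128 + 7.62 = 135.62 → 136
  G: 128 + 7.62 = 135.62 → 136
  B: 0 + 0.06×(255−0) = 0 + 15.3 = 15.3 → 15
  → #88880f
72% tone:
  R: 128 + 0 = 128 → 128
  G: 128 + 0 = 128 → 128
  B: 0 + 0.72×(128−0) = 0 + 92.16 = 92.16 → 92
  → #80805c

#88880f, #80805c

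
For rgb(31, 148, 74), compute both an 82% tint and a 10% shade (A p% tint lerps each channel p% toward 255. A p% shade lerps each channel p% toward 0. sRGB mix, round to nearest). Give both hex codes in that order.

82% tint:
  R: 31 + 183.68 = 214.68 → 215
  G: 148 + 87.74 = 235.74 → 236
  B: 74 + 148.42 = 222.42 → 222
  → #d7ecde
10% shade:
  R: 31 + 0.1×(0−31) = 31 − 3.1 = 27.9 → 28
  G: 148 + 0.1×(0−148) = 148 − 14.8 = 133.2 → 133
  B: 74 + 0.1×(0−74) = 74 − 7.4 = 66.6 → 67
  → #1c8543

#d7ecde, #1c8543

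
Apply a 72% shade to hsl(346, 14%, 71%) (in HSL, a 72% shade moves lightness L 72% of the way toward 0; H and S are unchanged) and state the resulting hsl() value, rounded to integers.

L moves 72% from 71 toward 0: 71 − 51.12 = 19.88 → 20.
H and S are unchanged.

hsl(346, 14%, 20%)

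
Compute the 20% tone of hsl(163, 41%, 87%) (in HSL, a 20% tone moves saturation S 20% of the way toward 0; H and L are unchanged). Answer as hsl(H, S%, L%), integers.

S moves 20% from 41 toward 0: 41 − 8.2 = 32.8 → 33.
H and L are unchanged.

hsl(163, 33%, 87%)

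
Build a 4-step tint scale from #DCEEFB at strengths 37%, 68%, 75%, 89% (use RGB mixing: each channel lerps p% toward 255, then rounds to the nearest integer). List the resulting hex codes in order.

#E9F4FC, #F4FAFE, #F6FBFE, #FBFDFF

#DCEEFB is rgb(220, 238, 251).
37%: (220 + 12.95 = 232.95→233, 238 + 6.29 = 244.29→244, 251 + 1.48 = 252.48→252) → #E9F4FC
68%: (220 + 23.8 = 243.8→244, 238 + 11.56 = 249.56→250, 251 + 2.72 = 253.72→254) → #F4FAFE
75%: (220 + 26.25 = 246.25→246, 238 + 12.75 = 250.75→251, 251 + 3 = 254→254) → #F6FBFE
89%: (220 + 31.15 = 251.15→251, 238 + 15.13 = 253.13→253, 251 + 3.56 = 254.56→255) → #FBFDFF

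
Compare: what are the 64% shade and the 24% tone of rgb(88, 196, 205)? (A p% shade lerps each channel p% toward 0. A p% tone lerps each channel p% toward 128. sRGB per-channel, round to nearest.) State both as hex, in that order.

64% shade:
  R: 88 − 56.32 = 31.68 → 32
  G: 196 − 125.44 = 70.56 → 71
  B: 205 − 131.2 = 73.8 → 74
  → #20474A
24% tone:
  R: 88 + 0.24×(128−88) = 88 + 9.6 = 97.6 → 98
  G: 196 + 0.24×(128−196) = 196 − 16.32 = 179.68 → 180
  B: 205 + 0.24×(128−205) = 205 − 18.48 = 186.52 → 187
  → #62B4BB

#20474A, #62B4BB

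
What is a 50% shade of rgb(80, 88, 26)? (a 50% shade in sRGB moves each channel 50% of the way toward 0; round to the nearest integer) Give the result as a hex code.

#282C0D

Lerp each channel 50% toward 0:
  R: 80 + 0.5×(0−80) = 80 − 40 = 40 → 40
  G: 88 + 0.5×(0−88) = 88 − 44 = 44 → 44
  B: 26 − 13 = 13 → 13
rgb(40, 44, 13) = #282C0D.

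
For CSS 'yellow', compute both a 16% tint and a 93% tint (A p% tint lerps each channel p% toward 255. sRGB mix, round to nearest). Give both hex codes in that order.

CSS yellow is rgb(255, 255, 0).
16% tint:
  R: 255 + 0.16×(255−255) = 255 + 0 = 255 → 255
  G: 255 + 0 = 255 → 255
  B: 0 + 40.8 = 40.8 → 41
  → #ffff29
93% tint:
  R: 255 + 0.93×(255−255) = 255 + 0 = 255 → 255
  G: 255 + 0.93×(255−255) = 255 + 0 = 255 → 255
  B: 0 + 237.15 = 237.15 → 237
  → #ffffed

#ffff29, #ffffed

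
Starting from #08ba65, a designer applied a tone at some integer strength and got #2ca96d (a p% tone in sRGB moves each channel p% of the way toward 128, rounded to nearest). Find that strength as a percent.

30%

#08ba65 is rgb(8, 186, 101); #2ca96d is rgb(44, 169, 109).
On the R channel (widest range): 44 ≈ 8 + (p/100)(128 − 8), so p ≈ 100×(44 − 8)/(128 − 8) = 3600/120 = 30.00.
p = 30 reproduces all three channels after rounding.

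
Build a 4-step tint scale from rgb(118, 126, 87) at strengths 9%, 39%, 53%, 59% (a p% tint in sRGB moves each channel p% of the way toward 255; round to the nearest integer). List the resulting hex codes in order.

#828A66, #ABB099, #BFC2B0, #C7CABA

9%: (118 + 12.33 = 130.33→130, 126 + 11.61 = 137.61→138, 87 + 15.12 = 102.12→102) → #828A66
39%: (118 + 53.43 = 171.43→171, 126 + 50.31 = 176.31→176, 87 + 65.52 = 152.52→153) → #ABB099
53%: (118 + 72.61 = 190.61→191, 126 + 68.37 = 194.37→194, 87 + 89.04 = 176.04→176) → #BFC2B0
59%: (118 + 80.83 = 198.83→199, 126 + 76.11 = 202.11→202, 87 + 99.12 = 186.12→186) → #C7CABA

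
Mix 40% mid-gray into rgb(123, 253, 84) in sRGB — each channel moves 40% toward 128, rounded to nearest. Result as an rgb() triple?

Per channel, c → c + 0.4(128 − c):
  R: 123 + 2 = 125 → 125
  G: 253 + 0.4×(128−253) = 253 − 50 = 203 → 203
  B: 84 + 17.6 = 101.6 → 102

rgb(125, 203, 102)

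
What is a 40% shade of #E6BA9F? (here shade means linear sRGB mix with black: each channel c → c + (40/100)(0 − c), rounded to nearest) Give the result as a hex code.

#8A705F

#E6BA9F is rgb(230, 186, 159).
A 40% shade moves each channel 40% toward 0:
  R: 230 − 92 = 138 → 138
  G: 186 − 74.4 = 111.6 → 112
  B: 159 + 0.4×(0−159) = 159 − 63.6 = 95.4 → 95
rgb(138, 112, 95) = #8A705F.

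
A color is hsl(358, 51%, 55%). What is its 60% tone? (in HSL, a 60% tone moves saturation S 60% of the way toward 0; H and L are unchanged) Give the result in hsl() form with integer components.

S moves 60% from 51 toward 0: 51 − 30.6 = 20.4 → 20.
H and L are unchanged.

hsl(358, 20%, 55%)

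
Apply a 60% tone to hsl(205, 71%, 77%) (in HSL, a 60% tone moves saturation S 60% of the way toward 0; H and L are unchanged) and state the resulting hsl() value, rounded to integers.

hsl(205, 28%, 77%)

S moves 60% from 71 toward 0: 71 − 42.6 = 28.4 → 28.
H and L are unchanged.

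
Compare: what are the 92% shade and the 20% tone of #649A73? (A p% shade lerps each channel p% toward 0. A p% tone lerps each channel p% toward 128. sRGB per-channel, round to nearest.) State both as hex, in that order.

#649A73 is rgb(100, 154, 115).
92% shade:
  R: 100 − 92 = 8 → 8
  G: 154 − 141.68 = 12.32 → 12
  B: 115 + 0.92×(0−115) = 115 − 105.8 = 9.2 → 9
  → #080C09
20% tone:
  R: 100 + 0.2×(128−100) = 100 + 5.6 = 105.6 → 106
  G: 154 + 0.2×(128−154) = 154 − 5.2 = 148.8 → 149
  B: 115 + 2.6 = 117.6 → 118
  → #6A9576

#080C09, #6A9576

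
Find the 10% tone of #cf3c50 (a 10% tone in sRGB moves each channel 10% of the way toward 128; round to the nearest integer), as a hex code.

#cf3c50 is rgb(207, 60, 80).
Per channel, c → c + 0.1(128 − c):
  R: 207 + 0.1×(128−207) = 207 − 7.9 = 199.1 → 199
  G: 60 + 6.8 = 66.8 → 67
  B: 80 + 4.8 = 84.8 → 85
rgb(199, 67, 85) = #c74355.

#c74355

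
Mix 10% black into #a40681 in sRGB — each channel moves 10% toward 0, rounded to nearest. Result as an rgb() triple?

rgb(148, 5, 116)

#a40681 is rgb(164, 6, 129).
Lerp each channel 10% toward 0:
  R: 164 + 0.1×(0−164) = 164 − 16.4 = 147.6 → 148
  G: 6 + 0.1×(0−6) = 6 − 0.6 = 5.4 → 5
  B: 129 − 12.9 = 116.1 → 116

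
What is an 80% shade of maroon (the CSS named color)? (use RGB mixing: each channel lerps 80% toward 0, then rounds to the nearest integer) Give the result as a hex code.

#1A0000

CSS maroon is rgb(128, 0, 0).
Lerp each channel 80% toward 0:
  R: 128 + 0.8×(0−128) = 128 − 102.4 = 25.6 → 26
  G: 0 + 0 = 0 → 0
  B: 0 + 0 = 0 → 0
rgb(26, 0, 0) = #1A0000.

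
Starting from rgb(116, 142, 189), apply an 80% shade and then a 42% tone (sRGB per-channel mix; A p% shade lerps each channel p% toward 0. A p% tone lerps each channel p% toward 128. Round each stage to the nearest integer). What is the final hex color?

#43464c

An 80% shade moves each channel 80% toward 0:
  R: 116 + 0.8×(0−116) = 116 − 92.8 = 23.2 → 23
  G: 142 − 113.6 = 28.4 → 28
  B: 189 − 151.2 = 37.8 → 38
After the shade: rgb(23, 28, 38) = #171c26.
Per channel, c → c + 0.42(128 − c):
  R: 23 + 0.42×(128−23) = 23 + 44.1 = 67.1 → 67
  G: 28 + 0.42×(128−28) = 28 + 42 = 70 → 70
  B: 38 + 37.8 = 75.8 → 76
rgb(67, 70, 76) = #43464c.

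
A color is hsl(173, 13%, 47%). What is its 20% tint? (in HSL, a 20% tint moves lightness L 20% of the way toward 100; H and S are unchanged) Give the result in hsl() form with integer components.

L moves 20% from 47 toward 100: 47 + 10.6 = 57.6 → 58.
H and S are unchanged.

hsl(173, 13%, 58%)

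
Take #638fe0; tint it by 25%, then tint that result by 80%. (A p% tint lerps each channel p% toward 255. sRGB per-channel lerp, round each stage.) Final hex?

#e8eefa

#638fe0 is rgb(99, 143, 224).
A 25% tint moves each channel 25% toward 255:
  R: 99 + 39 = 138 → 138
  G: 143 + 0.25×(255−143) = 143 + 28 = 171 → 171
  B: 224 + 0.25×(255−224) = 224 + 7.75 = 231.75 → 232
After the tint: rgb(138, 171, 232) = #8aabe8.
Lerp each channel 80% toward 255:
  R: 138 + 93.6 = 231.6 → 232
  G: 171 + 0.8×(255−171) = 171 + 67.2 = 238.2 → 238
  B: 232 + 0.8×(255−232) = 232 + 18.4 = 250.4 → 250
rgb(232, 238, 250) = #e8eefa.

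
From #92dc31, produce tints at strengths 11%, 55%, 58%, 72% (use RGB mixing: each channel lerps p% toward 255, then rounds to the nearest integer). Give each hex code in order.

#92dc31 is rgb(146, 220, 49).
11%: (146 + 11.99 = 157.99→158, 220 + 3.85 = 223.85→224, 49 + 22.66 = 71.66→72) → #9ee048
55%: (146 + 59.95 = 205.95→206, 220 + 19.25 = 239.25→239, 49 + 113.3 = 162.3→162) → #ceefa2
58%: (146 + 63.22 = 209.22→209, 220 + 20.3 = 240.3→240, 49 + 119.48 = 168.48→168) → #d1f0a8
72%: (146 + 78.48 = 224.48→224, 220 + 25.2 = 245.2→245, 49 + 148.32 = 197.32→197) → #e0f5c5

#9ee048, #ceefa2, #d1f0a8, #e0f5c5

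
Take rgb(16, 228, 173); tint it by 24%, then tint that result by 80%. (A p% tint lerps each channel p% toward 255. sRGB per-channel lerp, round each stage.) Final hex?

#dbfbf3

Per channel, c → c + 0.24(255 − c):
  R: 16 + 0.24×(255−16) = 16 + 57.36 = 73.36 → 73
  G: 228 + 6.48 = 234.48 → 234
  B: 173 + 19.68 = 192.68 → 193
After the tint: rgb(73, 234, 193) = #49eac1.
Per channel, c → c + 0.8(255 − c):
  R: 73 + 0.8×(255−73) = 73 + 145.6 = 218.6 → 219
  G: 234 + 0.8×(255−234) = 234 + 16.8 = 250.8 → 251
  B: 193 + 49.6 = 242.6 → 243
rgb(219, 251, 243) = #dbfbf3.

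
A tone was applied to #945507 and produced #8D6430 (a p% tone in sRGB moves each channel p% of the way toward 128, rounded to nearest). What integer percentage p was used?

#945507 is rgb(148, 85, 7); #8D6430 is rgb(141, 100, 48).
On the B channel (widest range): 48 ≈ 7 + (p/100)(128 − 7), so p ≈ 100×(48 − 7)/(128 − 7) = 4100/121 = 33.88.
p = 34 reproduces all three channels after rounding.

34%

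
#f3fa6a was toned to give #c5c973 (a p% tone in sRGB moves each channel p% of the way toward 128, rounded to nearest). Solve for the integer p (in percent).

#f3fa6a is rgb(243, 250, 106); #c5c973 is rgb(197, 201, 115).
On the G channel (widest range): 201 ≈ 250 + (p/100)(128 − 250), so p ≈ 100×(201 − 250)/(128 − 250) = -4900/-122 = 40.16.
p = 40 reproduces all three channels after rounding.

40%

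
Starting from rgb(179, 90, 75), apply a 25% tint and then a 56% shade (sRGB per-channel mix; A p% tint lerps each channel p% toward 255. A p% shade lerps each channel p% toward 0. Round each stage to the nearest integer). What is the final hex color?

#573a35

A 25% tint moves each channel 25% toward 255:
  R: 179 + 19 = 198 → 198
  G: 90 + 41.25 = 131.25 → 131
  B: 75 + 0.25×(255−75) = 75 + 45 = 120 → 120
After the tint: rgb(198, 131, 120) = #c68378.
Per channel, c → c + 0.56(0 − c):
  R: 198 − 110.88 = 87.12 → 87
  G: 131 + 0.56×(0−131) = 131 − 73.36 = 57.64 → 58
  B: 120 − 67.2 = 52.8 → 53
rgb(87, 58, 53) = #573a35.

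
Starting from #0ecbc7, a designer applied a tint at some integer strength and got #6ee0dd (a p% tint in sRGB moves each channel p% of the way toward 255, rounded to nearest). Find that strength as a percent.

40%

#0ecbc7 is rgb(14, 203, 199); #6ee0dd is rgb(110, 224, 221).
On the R channel (widest range): 110 ≈ 14 + (p/100)(255 − 14), so p ≈ 100×(110 − 14)/(255 − 14) = 9600/241 = 39.83.
p = 40 reproduces all three channels after rounding.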